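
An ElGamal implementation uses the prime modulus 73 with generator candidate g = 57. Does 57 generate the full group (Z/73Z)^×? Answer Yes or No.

No

φ(73) = 73 − 1 = 72 = 2^3 · 3^2.
57 is a primitive root mod 73 iff 57^(φ(73)/q) ≢ 1 for every prime q | φ(73), i.e. q ∈ {2, 3}.
57^36 ≡ 1 (mod 73)  [q = 2: ≡ 1 ✗]
57^24 ≡ 64 (mod 73)  [q = 3: ≢ 1 ✓]
Since 57^36 ≡ 1, the order of 57 divides 36 < 72, so 57 is not a primitive root.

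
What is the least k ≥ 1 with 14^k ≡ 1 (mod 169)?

13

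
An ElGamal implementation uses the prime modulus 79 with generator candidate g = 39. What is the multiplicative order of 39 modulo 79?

By Lagrange's theorem, ord_79(39) divides φ(79) = 79 − 1 = 78 = 2 · 3 · 13.
Divisors of 78: 1, 2, 3, 6, 13, 26, 39, 78.
Evaluate successive powers at the divisors of 78:
39^1 ≡ 39
39^2 ≡ 20
39^3 ≡ 69
39^6 ≡ 21
39^13 ≡ 56
39^26 ≡ 55
39^39 ≡ 78
39^78 ≡ 1
Therefore the multiplicative order of 39 modulo 79 is 78.

78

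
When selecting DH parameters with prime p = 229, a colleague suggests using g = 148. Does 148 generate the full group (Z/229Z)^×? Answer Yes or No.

No

φ(229) = 229 − 1 = 228 = 2^2 · 3 · 19.
Test 148^(228/q) mod 229 for each prime factor q of 228:
148^114 ≡ 1 (mod 229)  [q = 2: ≡ 1 ✗]
148^76 ≡ 134 (mod 229)  [q = 3: ≢ 1 ✓]
148^12 ≡ 104 (mod 229)  [q = 19: ≢ 1 ✓]
148^114 ≡ 1 shows ord(148) | 114, strictly less than φ(229); not a primitive root.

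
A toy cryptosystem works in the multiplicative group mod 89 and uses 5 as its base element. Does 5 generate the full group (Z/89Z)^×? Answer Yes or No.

φ(89) = 89 − 1 = 88 = 2^3 · 11.
Test 5^(88/q) mod 89 for each prime factor q of 88:
5^44 ≡ 1 (mod 89)  [q = 2: ≡ 1 ✗]
5^8 ≡ 4 (mod 89)  [q = 11: ≢ 1 ✓]
The check at q = 2 fails, so 5 generates a proper subgroup.

No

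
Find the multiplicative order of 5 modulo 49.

42

ord(5) | φ(49) = φ(7^2) = 7·(7−1) = 42 = 2 · 3 · 7.
Divisors of 42: 1, 2, 3, 6, 7, 14, 21, 42.
Test each divisor d:
5^1 ≡ 5 (mod 49)
5^2 ≡ 25 (mod 49)
5^3 ≡ 27 (mod 49)
5^6 ≡ 43 (mod 49)
5^7 ≡ 19 (mod 49)
5^14 ≡ 18 (mod 49)
5^21 ≡ 48 (mod 49)
5^42 ≡ 1 (mod 49) ✓
Hence ord(5) = 42.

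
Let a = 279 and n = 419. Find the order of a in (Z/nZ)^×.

418

By Lagrange's theorem, ord_419(279) divides φ(419) = 419 − 1 = 418 = 2 · 11 · 19.
Divisors of 418: 1, 2, 11, 19, 22, 38, 209, 418.
Evaluate successive powers at the divisors of 418:
279^1 ≡ 279
279^2 ≡ 326
279^11 ≡ 284
279^19 ≡ 250
279^22 ≡ 208
279^38 ≡ 69
279^209 ≡ 418
279^418 ≡ 1
Therefore the multiplicative order of 279 modulo 419 is 418.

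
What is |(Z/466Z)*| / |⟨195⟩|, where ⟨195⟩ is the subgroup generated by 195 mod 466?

ord(195) | φ(466) = φ(2)·φ(233) = 1·232 = 232 = 2^3 · 29.
Divisors of 232: 1, 2, 4, 8, 29, 58, 116, 232.
Check 195^d mod 466 for each divisor in increasing order:
195^1 ≡ 195
195^2 ≡ 279
195^4 ≡ 19
195^8 ≡ 361
195^29 ≡ 465
195^58 ≡ 1
The order of 195 is 58, so the subgroup it generates has 58 elements.
The index is φ(466) / ord(195) = 232 / 58 = 4.

4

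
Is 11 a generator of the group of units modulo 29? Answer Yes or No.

Yes

φ(29) = 29 − 1 = 28 = 2^2 · 7.
It suffices to check that the order of 11 is not a proper divisor of 28: compute 11^(28/q) for q ∈ {2, 7}.
11^14 ≡ 28 (mod 29)  [q = 2: ≢ 1 ✓]
11^4 ≡ 25 (mod 29)  [q = 7: ≢ 1 ✓]
None equal 1, so ord_29(11) = 28: 11 is a primitive root.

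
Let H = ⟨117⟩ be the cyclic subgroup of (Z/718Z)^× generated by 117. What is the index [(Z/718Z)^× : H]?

1

ord(117) | φ(718) = φ(2)·φ(359) = 1·358 = 358 = 2 · 179.
Divisors of 358: 1, 2, 179, 358.
Compute 117^d (mod 718) for the divisors d until we hit 1:
117^1 ≡ 117
117^2 ≡ 47
117^179 ≡ 717
117^358 ≡ 1
The order of 117 is 358, so the subgroup it generates has 358 elements.
[(Z/718Z)^× : ⟨117⟩] = 358/358 = 1.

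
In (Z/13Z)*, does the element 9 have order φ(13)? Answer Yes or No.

No

φ(13) = 13 − 1 = 12 = 2^2 · 3.
Test 9^(12/q) mod 13 for each prime factor q of 12:
9^6 ≡ 1 (mod 13)  [q = 2: ≡ 1 ✗]
9^4 ≡ 9 (mod 13)  [q = 3: ≢ 1 ✓]
The check at q = 2 fails, so 9 generates a proper subgroup.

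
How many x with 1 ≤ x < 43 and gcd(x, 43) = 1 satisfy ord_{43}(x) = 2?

φ(43) = 43 − 1 = 42 = 2 · 3 · 7.
(Z/43Z)^× is cyclic (|G| = 42); a cyclic group of order m has exactly φ(d) elements of each order d | m, and none otherwise.
2 | 42, and φ(2) = 2 − 1 = 1.

1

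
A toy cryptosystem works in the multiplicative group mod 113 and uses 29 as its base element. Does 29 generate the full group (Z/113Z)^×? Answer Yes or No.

Yes

φ(113) = 113 − 1 = 112 = 2^4 · 7.
Test 29^(112/q) mod 113 for each prime factor q of 112:
29^56 ≡ 112 (mod 113)  [q = 2: ≢ 1 ✓]
29^16 ≡ 109 (mod 113)  [q = 7: ≢ 1 ✓]
All checks pass, so 29 has order 112 and is a primitive root modulo 113.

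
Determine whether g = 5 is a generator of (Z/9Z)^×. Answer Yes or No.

Yes

φ(9) = φ(3^2) = 3·(3−1) = 6 = 2 · 3.
An element g generates (Z/9Z)^× iff g^(6/q) ≢ 1 (mod 9) for each prime q ∈ {2, 3}.
5^3 ≡ 8 (mod 9)  [q = 2: ≢ 1 ✓]
5^2 ≡ 7 (mod 9)  [q = 3: ≢ 1 ✓]
Every test exponent gives a nontrivial residue, hence 5 generates the full group.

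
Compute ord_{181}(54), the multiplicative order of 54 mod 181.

180

The order of 54 must divide φ(181) = 181 − 1 = 180 = 2^2 · 3^2 · 5.
Divisors of 180: 1, 2, 3, 4, 5, 6, 9, 10, 12, 15, 18, 20, 30, 36, 45, 60, 90, 180.
Compute 54^d (mod 181) for the divisors d until we hit 1:
54^1 ≡ 54
54^2 ≡ 20
54^3 ≡ 175
54^4 ≡ 38
54^5 ≡ 61
54^6 ≡ 36
54^9 ≡ 146
54^10 ≡ 101
54^12 ≡ 29
54^15 ≡ 7
54^18 ≡ 139
54^20 ≡ 65
54^30 ≡ 49
54^36 ≡ 135
54^45 ≡ 162
54^60 ≡ 48
54^90 ≡ 180
54^180 ≡ 1
The smallest such exponent is 180, so the order of 54 is 180.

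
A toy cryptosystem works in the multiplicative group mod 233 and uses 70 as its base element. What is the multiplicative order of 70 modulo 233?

232

ord(70) | φ(233) = 233 − 1 = 232 = 2^3 · 29.
Divisors of 232: 1, 2, 4, 8, 29, 58, 116, 232.
Evaluate successive powers at the divisors of 232:
70^1 ≡ 70 (mod 233)
70^2 ≡ 7 (mod 233)
70^4 ≡ 49 (mod 233)
70^8 ≡ 71 (mod 233)
70^29 ≡ 136 (mod 233)
70^58 ≡ 89 (mod 233)
70^116 ≡ 232 (mod 233)
70^232 ≡ 1 (mod 233) ✓
Therefore the multiplicative order of 70 modulo 233 is 232.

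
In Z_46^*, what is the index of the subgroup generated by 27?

ord(27) | φ(46) = φ(2)·φ(23) = 1·22 = 22 = 2 · 11.
Divisors of 22: 1, 2, 11, 22.
Test each divisor d:
27^1 ≡ 27 (mod 46)
27^2 ≡ 39 (mod 46)
27^11 ≡ 1 (mod 46) ✓
The order of 27 is 11, so the subgroup it generates has 11 elements.
Index = |(Z/46Z)^×| / |⟨27⟩| = 22 / 11 = 2.

2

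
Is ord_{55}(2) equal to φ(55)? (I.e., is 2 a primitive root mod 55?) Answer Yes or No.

No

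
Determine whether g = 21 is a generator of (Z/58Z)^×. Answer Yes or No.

Yes

φ(58) = φ(2)·φ(29) = 1·28 = 28 = 2^2 · 7.
It suffices to check that the order of 21 is not a proper divisor of 28: compute 21^(28/q) for q ∈ {2, 7}.
21^14 ≡ 57 (mod 58)  [q = 2: ≢ 1 ✓]
21^4 ≡ 7 (mod 58)  [q = 7: ≢ 1 ✓]
Every test exponent gives a nontrivial residue, hence 21 generates the full group.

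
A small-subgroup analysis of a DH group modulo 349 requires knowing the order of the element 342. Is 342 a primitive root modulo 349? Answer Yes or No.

Yes

φ(349) = 349 − 1 = 348 = 2^2 · 3 · 29.
An element g generates (Z/349Z)^× iff g^(348/q) ≢ 1 (mod 349) for each prime q ∈ {2, 3, 29}.
342^174 ≡ 348 (mod 349)  [q = 2: ≢ 1 ✓]
342^116 ≡ 226 (mod 349)  [q = 3: ≢ 1 ✓]
342^12 ≡ 249 (mod 349)  [q = 29: ≢ 1 ✓]
None equal 1, so ord_349(342) = 348: 342 is a primitive root.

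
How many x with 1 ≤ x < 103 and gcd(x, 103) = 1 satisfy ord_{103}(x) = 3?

2

φ(103) = 103 − 1 = 102 = 2 · 3 · 17.
In a cyclic group of order 102, there are φ(d) elements of order d for each divisor d of 102, and zero for non-divisors.
3 | 102, and φ(3) = 3 − 1 = 2.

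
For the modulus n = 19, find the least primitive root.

φ(19) = 19 − 1 = 18 = 2 · 3^2.
g is a primitive root iff g^(18/q) ≢ 1 (mod 19) for each prime q ∈ {2, 3}.
g = 2: 2^9 ≡ 18; 2^6 ≡ 7 — none is 1, so 2 is a primitive root.
So 2 is the smallest generator of (Z/19Z)^×.

2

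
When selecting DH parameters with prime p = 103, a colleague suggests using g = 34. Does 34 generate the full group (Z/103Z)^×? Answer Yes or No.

No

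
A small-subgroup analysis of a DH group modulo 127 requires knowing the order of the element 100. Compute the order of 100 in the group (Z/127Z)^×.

21

ord(100) | φ(127) = 127 − 1 = 126 = 2 · 3^2 · 7.
Divisors of 126: 1, 2, 3, 6, 7, 9, 14, 18, 21, 42, 63, 126.
Test each divisor d:
100^1 ≡ 100 (mod 127)
100^2 ≡ 94 (mod 127)
100^3 ≡ 2 (mod 127)
100^6 ≡ 4 (mod 127)
100^7 ≡ 19 (mod 127)
100^9 ≡ 8 (mod 127)
100^14 ≡ 107 (mod 127)
100^18 ≡ 64 (mod 127)
100^21 ≡ 1 (mod 127) ✓
The smallest such exponent is 21, so the order of 100 is 21.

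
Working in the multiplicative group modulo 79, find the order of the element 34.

78

The order of 34 must divide φ(79) = 79 − 1 = 78 = 2 · 3 · 13.
Divisors of 78: 1, 2, 3, 6, 13, 26, 39, 78.
Test each divisor d:
34^1 ≡ 34
34^2 ≡ 50
34^3 ≡ 41
34^6 ≡ 22
34^13 ≡ 24
34^26 ≡ 23
34^39 ≡ 78
34^78 ≡ 1
So ord_79(34) = 78.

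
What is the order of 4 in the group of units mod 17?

4

By Lagrange's theorem, ord_17(4) divides φ(17) = 17 − 1 = 16 = 2^4.
Divisors of 16: 1, 2, 4, 8, 16.
Check 4^d mod 17 for each divisor in increasing order:
4^1 ≡ 4 (mod 17)
4^2 ≡ 16 (mod 17)
4^4 ≡ 1 (mod 17) ✓
So ord_17(4) = 4.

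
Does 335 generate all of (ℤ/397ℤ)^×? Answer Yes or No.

No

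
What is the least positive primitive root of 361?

2

φ(361) = φ(19^2) = 19·(19−1) = 342 = 2 · 3^2 · 19.
Test candidates g = 2, 3, … against the prime factors q ∈ {2, 3, 19} of φ(361): g is a generator iff g^(342/q) ≢ 1 for every such q.
g = 2: 2^171 ≡ 360; 2^114 ≡ 292; 2^18 ≡ 58 — none is 1, so 2 is a primitive root.
So 2 is the smallest generator of (Z/361Z)^×.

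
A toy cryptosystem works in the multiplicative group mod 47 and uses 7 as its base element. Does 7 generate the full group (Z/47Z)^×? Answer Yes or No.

φ(47) = 47 − 1 = 46 = 2 · 23.
An element g generates (Z/47Z)^× iff g^(46/q) ≢ 1 (mod 47) for each prime q ∈ {2, 23}.
7^23 ≡ 1 (mod 47)  [q = 2: ≡ 1 ✗]
7^2 ≡ 2 (mod 47)  [q = 23: ≢ 1 ✓]
Since 7^23 ≡ 1, the order of 7 divides 23 < 46, so 7 is not a primitive root.

No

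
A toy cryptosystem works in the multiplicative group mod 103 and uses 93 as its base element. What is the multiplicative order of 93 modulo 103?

By Lagrange's theorem, ord_103(93) divides φ(103) = 103 − 1 = 102 = 2 · 3 · 17.
Divisors of 102: 1, 2, 3, 6, 17, 34, 51, 102.
Compute 93^d (mod 103) for the divisors d until we hit 1:
93^1 ≡ 93
93^2 ≡ 100
93^3 ≡ 30
93^6 ≡ 76
93^17 ≡ 1
So ord_103(93) = 17.

17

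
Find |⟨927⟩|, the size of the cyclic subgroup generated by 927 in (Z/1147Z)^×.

180

By Lagrange's theorem, ord_1147(927) divides φ(1147) = φ(31·37) = (31−1)·(37−1) = 30·36 = 1080 = 2^3 · 3^3 · 5.
Divisors of 1080: 1, 2, 3, 4, 5, 6, 8, 9, 10, 12, 15, 18, 20, 24, 27, 30, 36, 40, 45, 54, 60, 72, 90, 108, 120, 135, 180, 216, 270, 360, 540, 1080.
Check 927^d mod 1147 for each divisor in increasing order:
927^1 ≡ 927 (mod 1147)
927^2 ≡ 226 (mod 1147)
927^3 ≡ 748 (mod 1147)
927^4 ≡ 608 (mod 1147)
927^5 ≡ 439 (mod 1147)
927^6 ≡ 915 (mod 1147)
927^8 ≡ 330 (mod 1147)
927^9 ≡ 808 (mod 1147)
927^10 ≡ 25 (mod 1147)
927^12 ≡ 1062 (mod 1147)
927^15 ≡ 652 (mod 1147)
927^18 ≡ 221 (mod 1147)
927^20 ≡ 625 (mod 1147)
927^24 ≡ 343 (mod 1147)
927^27 ≡ 783 (mod 1147)
927^30 ≡ 714 (mod 1147)
927^36 ≡ 667 (mod 1147)
927^40 ≡ 645 (mod 1147)
927^45 ≡ 993 (mod 1147)
927^54 ≡ 591 (mod 1147)
927^60 ≡ 528 (mod 1147)
927^72 ≡ 1000 (mod 1147)
927^90 ≡ 776 (mod 1147)
927^108 ≡ 593 (mod 1147)
927^120 ≡ 63 (mod 1147)
927^135 ≡ 931 (mod 1147)
927^180 ≡ 1 (mod 1147) ✓
So ord_1147(927) = 180.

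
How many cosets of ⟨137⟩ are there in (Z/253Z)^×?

22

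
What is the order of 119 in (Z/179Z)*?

178

The order of 119 must divide φ(179) = 179 − 1 = 178 = 2 · 89.
Divisors of 178: 1, 2, 89, 178.
Compute 119^d (mod 179) for the divisors d until we hit 1:
119^1 ≡ 119
119^2 ≡ 20
119^89 ≡ 178
119^178 ≡ 1
The smallest such exponent is 178, so the order of 119 is 178.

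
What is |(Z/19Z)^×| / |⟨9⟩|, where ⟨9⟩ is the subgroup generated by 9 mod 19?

2

By Lagrange's theorem, ord_19(9) divides φ(19) = 19 − 1 = 18 = 2 · 3^2.
Divisors of 18: 1, 2, 3, 6, 9, 18.
Compute 9^d (mod 19) for the divisors d until we hit 1:
9^1 ≡ 9 (mod 19)
9^2 ≡ 5 (mod 19)
9^3 ≡ 7 (mod 19)
9^6 ≡ 11 (mod 19)
9^9 ≡ 1 (mod 19) ✓
The order of 9 is 9, so the subgroup it generates has 9 elements.
The index is φ(19) / ord(9) = 18 / 9 = 2.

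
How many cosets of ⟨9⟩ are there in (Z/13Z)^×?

4

ord(9) | φ(13) = 13 − 1 = 12 = 2^2 · 3.
Divisors of 12: 1, 2, 3, 4, 6, 12.
Evaluate successive powers at the divisors of 12:
9^1 ≡ 9
9^2 ≡ 3
9^3 ≡ 1
Thus |⟨9⟩| = ord(9) = 3.
The index is φ(13) / ord(9) = 12 / 3 = 4.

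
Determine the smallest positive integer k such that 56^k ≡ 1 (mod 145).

28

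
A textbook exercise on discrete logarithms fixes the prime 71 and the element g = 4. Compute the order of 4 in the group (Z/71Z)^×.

ord(4) | φ(71) = 71 − 1 = 70 = 2 · 5 · 7.
Divisors of 70: 1, 2, 5, 7, 10, 14, 35, 70.
Evaluate successive powers at the divisors of 70:
4^1 ≡ 4 (mod 71)
4^2 ≡ 16 (mod 71)
4^5 ≡ 30 (mod 71)
4^7 ≡ 54 (mod 71)
4^10 ≡ 48 (mod 71)
4^14 ≡ 5 (mod 71)
4^35 ≡ 1 (mod 71) ✓
The smallest such exponent is 35, so the order of 4 is 35.

35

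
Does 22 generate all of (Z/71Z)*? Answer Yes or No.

Yes

φ(71) = 71 − 1 = 70 = 2 · 5 · 7.
Test 22^(70/q) mod 71 for each prime factor q of 70:
22^35 ≡ 70 (mod 71)  [q = 2: ≢ 1 ✓]
22^14 ≡ 5 (mod 71)  [q = 5: ≢ 1 ✓]
22^10 ≡ 37 (mod 71)  [q = 7: ≢ 1 ✓]
Every test exponent gives a nontrivial residue, hence 22 generates the full group.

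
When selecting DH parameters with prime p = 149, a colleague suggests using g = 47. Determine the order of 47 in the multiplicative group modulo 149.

By Lagrange's theorem, ord_149(47) divides φ(149) = 149 − 1 = 148 = 2^2 · 37.
Divisors of 148: 1, 2, 4, 37, 74, 148.
Compute 47^d (mod 149) for the divisors d until we hit 1:
47^1 ≡ 47 (mod 149)
47^2 ≡ 123 (mod 149)
47^4 ≡ 80 (mod 149)
47^37 ≡ 148 (mod 149)
47^74 ≡ 1 (mod 149) ✓
Therefore the multiplicative order of 47 modulo 149 is 74.

74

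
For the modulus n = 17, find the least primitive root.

3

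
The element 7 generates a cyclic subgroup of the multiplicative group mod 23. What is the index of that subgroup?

1

ord(7) | φ(23) = 23 − 1 = 22 = 2 · 11.
Divisors of 22: 1, 2, 11, 22.
Test each divisor d:
7^1 ≡ 7 (mod 23)
7^2 ≡ 3 (mod 23)
7^11 ≡ 22 (mod 23)
7^22 ≡ 1 (mod 23) ✓
Thus |⟨7⟩| = ord(7) = 22.
The index is φ(23) / ord(7) = 22 / 22 = 1.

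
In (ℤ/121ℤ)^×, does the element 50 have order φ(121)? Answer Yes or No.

Yes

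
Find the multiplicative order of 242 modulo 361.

ord(242) | φ(361) = φ(19^2) = 19·(19−1) = 342 = 2 · 3^2 · 19.
Divisors of 342: 1, 2, 3, 6, 9, 18, 19, 38, 57, 114, 171, 342.
Test each divisor d:
242^1 ≡ 242 (mod 361)
242^2 ≡ 82 (mod 361)
242^3 ≡ 350 (mod 361)
242^6 ≡ 121 (mod 361)
242^9 ≡ 113 (mod 361)
242^18 ≡ 134 (mod 361)
242^19 ≡ 299 (mod 361)
242^38 ≡ 234 (mod 361)
242^57 ≡ 293 (mod 361)
242^114 ≡ 292 (mod 361)
242^171 ≡ 360 (mod 361)
242^342 ≡ 1 (mod 361) ✓
Therefore the multiplicative order of 242 modulo 361 is 342.

342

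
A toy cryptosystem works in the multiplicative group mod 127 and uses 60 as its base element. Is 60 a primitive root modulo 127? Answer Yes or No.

No

φ(127) = 127 − 1 = 126 = 2 · 3^2 · 7.
An element g generates (Z/127Z)^× iff g^(126/q) ≢ 1 (mod 127) for each prime q ∈ {2, 3, 7}.
60^63 ≡ 1 (mod 127)  [q = 2: ≡ 1 ✗]
60^42 ≡ 107 (mod 127)  [q = 3: ≢ 1 ✓]
60^18 ≡ 4 (mod 127)  [q = 7: ≢ 1 ✓]
60^63 ≡ 1 shows ord(60) | 63, strictly less than φ(127); not a primitive root.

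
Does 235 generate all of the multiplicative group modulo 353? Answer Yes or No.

φ(353) = 353 − 1 = 352 = 2^5 · 11.
235 is a primitive root mod 353 iff 235^(φ(353)/q) ≢ 1 for every prime q | φ(353), i.e. q ∈ {2, 11}.
235^176 ≡ 352 (mod 353)  [q = 2: ≢ 1 ✓]
235^32 ≡ 58 (mod 353)  [q = 11: ≢ 1 ✓]
Every test exponent gives a nontrivial residue, hence 235 generates the full group.

Yes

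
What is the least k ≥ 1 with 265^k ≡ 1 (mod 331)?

ord(265) | φ(331) = 331 − 1 = 330 = 2 · 3 · 5 · 11.
Divisors of 330: 1, 2, 3, 5, 6, 10, 11, 15, 22, 30, 33, 55, 66, 110, 165, 330.
Test each divisor d:
265^1 ≡ 265 (mod 331)
265^2 ≡ 53 (mod 331)
265^3 ≡ 143 (mod 331)
265^5 ≡ 297 (mod 331)
265^6 ≡ 258 (mod 331)
265^10 ≡ 163 (mod 331)
265^11 ≡ 165 (mod 331)
265^15 ≡ 85 (mod 331)
265^22 ≡ 83 (mod 331)
265^30 ≡ 274 (mod 331)
265^33 ≡ 124 (mod 331)
265^55 ≡ 31 (mod 331)
265^66 ≡ 150 (mod 331)
265^110 ≡ 299 (mod 331)
265^165 ≡ 1 (mod 331) ✓
Hence ord(265) = 165.

165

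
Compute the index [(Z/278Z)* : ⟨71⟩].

2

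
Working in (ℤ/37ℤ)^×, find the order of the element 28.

By Lagrange's theorem, ord_37(28) divides φ(37) = 37 − 1 = 36 = 2^2 · 3^2.
Divisors of 36: 1, 2, 3, 4, 6, 9, 12, 18, 36.
Test each divisor d:
28^1 ≡ 28
28^2 ≡ 7
28^3 ≡ 11
28^4 ≡ 12
28^6 ≡ 10
28^9 ≡ 36
28^12 ≡ 26
28^18 ≡ 1
Therefore the multiplicative order of 28 modulo 37 is 18.

18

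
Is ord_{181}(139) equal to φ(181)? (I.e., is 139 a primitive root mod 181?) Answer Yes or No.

No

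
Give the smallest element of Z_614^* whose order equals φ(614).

5

φ(614) = φ(2)·φ(307) = 1·306 = 306 = 2 · 3^2 · 17.
Test candidates g = 2, 3, … against the prime factors q ∈ {2, 3, 17} of φ(614): g is a generator iff g^(306/q) ≢ 1 for every such q.
g = 2: gcd(2, 614) = 2 > 1, not a unit — skip.
g = 3: 3^153 ≡ 613; 3^102 ≡ 1 — hits 1, so not a primitive root.
g = 4: gcd(4, 614) = 2 > 1, not a unit — skip.
g = 5: 5^153 ≡ 613; 5^102 ≡ 289; 5^18 ≡ 81 — none is 1, so 5 is a primitive root.
Hence the least primitive root of 614 is 5.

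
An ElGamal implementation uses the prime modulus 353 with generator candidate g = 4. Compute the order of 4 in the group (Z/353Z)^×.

Since 4 ∈ (Z/353Z)^×, its order divides φ(353) = 353 − 1 = 352 = 2^5 · 11.
Divisors of 352: 1, 2, 4, 8, 11, 16, 22, 32, 44, 88, 176, 352.
Check 4^d mod 353 for each divisor in increasing order:
4^1 ≡ 4
4^2 ≡ 16
4^4 ≡ 256
4^8 ≡ 231
4^11 ≡ 311
4^16 ≡ 58
4^22 ≡ 352
4^32 ≡ 187
4^44 ≡ 1
Therefore the multiplicative order of 4 modulo 353 is 44.

44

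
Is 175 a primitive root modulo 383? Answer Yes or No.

No

φ(383) = 383 − 1 = 382 = 2 · 191.
An element g generates (Z/383Z)^× iff g^(382/q) ≢ 1 (mod 383) for each prime q ∈ {2, 191}.
175^191 ≡ 1 (mod 383)  [q = 2: ≡ 1 ✗]
175^2 ≡ 368 (mod 383)  [q = 191: ≢ 1 ✓]
Since 175^191 ≡ 1, the order of 175 divides 191 < 382, so 175 is not a primitive root.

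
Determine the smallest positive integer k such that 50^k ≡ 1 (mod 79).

39

By Lagrange's theorem, ord_79(50) divides φ(79) = 79 − 1 = 78 = 2 · 3 · 13.
Divisors of 78: 1, 2, 3, 6, 13, 26, 39, 78.
Evaluate successive powers at the divisors of 78:
50^1 ≡ 50
50^2 ≡ 51
50^3 ≡ 22
50^6 ≡ 10
50^13 ≡ 23
50^26 ≡ 55
50^39 ≡ 1
So ord_79(50) = 39.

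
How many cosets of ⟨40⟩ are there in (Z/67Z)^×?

6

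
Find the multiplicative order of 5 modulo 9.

ord(5) | φ(9) = φ(3^2) = 3·(3−1) = 6 = 2 · 3.
Divisors of 6: 1, 2, 3, 6.
Test each divisor d:
5^1 ≡ 5 (mod 9)
5^2 ≡ 7 (mod 9)
5^3 ≡ 8 (mod 9)
5^6 ≡ 1 (mod 9) ✓
Therefore the multiplicative order of 5 modulo 9 is 6.

6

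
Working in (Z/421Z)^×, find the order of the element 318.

Since 318 ∈ (Z/421Z)^×, its order divides φ(421) = 421 − 1 = 420 = 2^2 · 3 · 5 · 7.
Divisors of 420: 1, 2, 3, 4, 5, 6, 7, 10, 12, 14, 15, 20, 21, 28, 30, 35, 42, 60, 70, 84, 105, 140, 210, 420.
Test each divisor d:
318^1 ≡ 318 (mod 421)
318^2 ≡ 84 (mod 421)
318^3 ≡ 189 (mod 421)
318^4 ≡ 320 (mod 421)
318^5 ≡ 299 (mod 421)
318^6 ≡ 357 (mod 421)
318^7 ≡ 277 (mod 421)
318^10 ≡ 149 (mod 421)
318^12 ≡ 307 (mod 421)
318^14 ≡ 107 (mod 421)
318^15 ≡ 346 (mod 421)
318^20 ≡ 309 (mod 421)
318^21 ≡ 169 (mod 421)
318^28 ≡ 82 (mod 421)
318^30 ≡ 152 (mod 421)
318^35 ≡ 401 (mod 421)
318^42 ≡ 354 (mod 421)
318^60 ≡ 370 (mod 421)
318^70 ≡ 400 (mod 421)
318^84 ≡ 279 (mod 421)
318^105 ≡ 420 (mod 421)
318^140 ≡ 20 (mod 421)
318^210 ≡ 1 (mod 421) ✓
The smallest such exponent is 210, so the order of 318 is 210.

210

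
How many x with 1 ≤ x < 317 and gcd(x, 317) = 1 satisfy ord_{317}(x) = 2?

1

φ(317) = 317 − 1 = 316 = 2^2 · 79.
Since (Z/317Z)^× is cyclic of order 316, the number of elements of order d is φ(d) when d | 316 and 0 otherwise.
2 | 316, and φ(2) = 2 − 1 = 1.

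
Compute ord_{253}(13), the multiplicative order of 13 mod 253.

110

The order of 13 must divide φ(253) = φ(11·23) = (11−1)·(23−1) = 10·22 = 220 = 2^2 · 5 · 11.
Divisors of 220: 1, 2, 4, 5, 10, 11, 20, 22, 44, 55, 110, 220.
Check 13^d mod 253 for each divisor in increasing order:
13^1 ≡ 13 (mod 253)
13^2 ≡ 169 (mod 253)
13^4 ≡ 225 (mod 253)
13^5 ≡ 142 (mod 253)
13^10 ≡ 177 (mod 253)
13^11 ≡ 24 (mod 253)
13^20 ≡ 210 (mod 253)
13^22 ≡ 70 (mod 253)
13^44 ≡ 93 (mod 253)
13^55 ≡ 208 (mod 253)
13^110 ≡ 1 (mod 253) ✓
The smallest such exponent is 110, so the order of 13 is 110.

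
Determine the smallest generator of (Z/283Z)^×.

3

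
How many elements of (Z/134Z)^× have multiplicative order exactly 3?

φ(134) = φ(2)·φ(67) = 1·66 = 66 = 2 · 3 · 11.
Since (Z/134Z)^× is cyclic of order 66, the number of elements of order d is φ(d) when d | 66 and 0 otherwise.
3 | 66, and φ(3) = 3 − 1 = 2.

2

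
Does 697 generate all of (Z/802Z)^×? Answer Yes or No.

φ(802) = φ(2)·φ(401) = 1·400 = 400 = 2^4 · 5^2.
697 is a primitive root mod 802 iff 697^(φ(802)/q) ≢ 1 for every prime q | φ(802), i.e. q ∈ {2, 5}.
697^200 ≡ 801 (mod 802)  [q = 2: ≢ 1 ✓]
697^80 ≡ 473 (mod 802)  [q = 5: ≢ 1 ✓]
None equal 1, so ord_802(697) = 400: 697 is a primitive root.

Yes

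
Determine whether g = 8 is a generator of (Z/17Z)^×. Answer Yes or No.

No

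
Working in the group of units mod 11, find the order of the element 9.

5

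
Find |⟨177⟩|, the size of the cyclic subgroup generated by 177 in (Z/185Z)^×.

12

The order of 177 must divide φ(185) = φ(5·37) = (5−1)·(37−1) = 4·36 = 144 = 2^4 · 3^2.
Divisors of 144: 1, 2, 3, 4, 6, 8, 9, 12, 16, 18, 24, 36, 48, 72, 144.
Evaluate successive powers at the divisors of 144:
177^1 ≡ 177 (mod 185)
177^2 ≡ 64 (mod 185)
177^3 ≡ 43 (mod 185)
177^4 ≡ 26 (mod 185)
177^6 ≡ 184 (mod 185)
177^8 ≡ 121 (mod 185)
177^9 ≡ 142 (mod 185)
177^12 ≡ 1 (mod 185) ✓
Hence ord(177) = 12.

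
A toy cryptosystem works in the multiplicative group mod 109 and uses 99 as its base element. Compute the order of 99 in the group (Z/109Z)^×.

ord(99) | φ(109) = 109 − 1 = 108 = 2^2 · 3^3.
Divisors of 108: 1, 2, 3, 4, 6, 9, 12, 18, 27, 36, 54, 108.
Evaluate successive powers at the divisors of 108:
99^1 ≡ 99
99^2 ≡ 100
99^3 ≡ 90
99^4 ≡ 81
99^6 ≡ 34
99^9 ≡ 8
99^12 ≡ 66
99^18 ≡ 64
99^27 ≡ 76
99^36 ≡ 63
99^54 ≡ 108
99^108 ≡ 1
Therefore the multiplicative order of 99 modulo 109 is 108.

108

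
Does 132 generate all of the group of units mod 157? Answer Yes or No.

φ(157) = 157 − 1 = 156 = 2^2 · 3 · 13.
It suffices to check that the order of 132 is not a proper divisor of 156: compute 132^(156/q) for q ∈ {2, 3, 13}.
132^78 ≡ 1 (mod 157)  [q = 2: ≡ 1 ✗]
132^52 ≡ 144 (mod 157)  [q = 3: ≢ 1 ✓]
132^12 ≡ 101 (mod 157)  [q = 13: ≢ 1 ✓]
The check at q = 2 fails, so 132 generates a proper subgroup.

No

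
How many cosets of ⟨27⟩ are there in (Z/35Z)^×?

The order of 27 must divide φ(35) = φ(5·7) = (5−1)·(7−1) = 4·6 = 24 = 2^3 · 3.
Divisors of 24: 1, 2, 3, 4, 6, 8, 12, 24.
Compute 27^d (mod 35) for the divisors d until we hit 1:
27^1 ≡ 27
27^2 ≡ 29
27^3 ≡ 13
27^4 ≡ 1
The order of 27 is 4, so the subgroup it generates has 4 elements.
[(Z/35Z)^× : ⟨27⟩] = 24/4 = 6.

6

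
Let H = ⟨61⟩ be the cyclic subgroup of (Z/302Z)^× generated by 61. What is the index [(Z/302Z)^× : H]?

1

The order of 61 must divide φ(302) = φ(2)·φ(151) = 1·150 = 150 = 2 · 3 · 5^2.
Divisors of 150: 1, 2, 3, 5, 6, 10, 15, 25, 30, 50, 75, 150.
Evaluate successive powers at the divisors of 150:
61^1 ≡ 61 (mod 302)
61^2 ≡ 97 (mod 302)
61^3 ≡ 179 (mod 302)
61^5 ≡ 149 (mod 302)
61^6 ≡ 29 (mod 302)
61^10 ≡ 155 (mod 302)
61^15 ≡ 143 (mod 302)
61^25 ≡ 119 (mod 302)
61^30 ≡ 215 (mod 302)
61^50 ≡ 269 (mod 302)
61^75 ≡ 301 (mod 302)
61^150 ≡ 1 (mod 302) ✓
So ord_302(61) = 150, hence |⟨61⟩| = 150.
Index = |(Z/302Z)^×| / |⟨61⟩| = 150 / 150 = 1.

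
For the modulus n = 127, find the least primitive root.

φ(127) = 127 − 1 = 126 = 2 · 3^2 · 7.
g is a primitive root iff g^(126/q) ≢ 1 (mod 127) for each prime q ∈ {2, 3, 7}.
g = 2: 2^63 ≡ 1 — hits 1, so not a primitive root.
g = 3: 3^63 ≡ 126; 3^42 ≡ 107; 3^18 ≡ 4 — none is 1, so 3 is a primitive root.
The smallest primitive root modulo 127 is 3.

3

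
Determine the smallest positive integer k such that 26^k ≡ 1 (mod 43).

42

By Lagrange's theorem, ord_43(26) divides φ(43) = 43 − 1 = 42 = 2 · 3 · 7.
Divisors of 42: 1, 2, 3, 6, 7, 14, 21, 42.
Check 26^d mod 43 for each divisor in increasing order:
26^1 ≡ 26 (mod 43)
26^2 ≡ 31 (mod 43)
26^3 ≡ 32 (mod 43)
26^6 ≡ 35 (mod 43)
26^7 ≡ 7 (mod 43)
26^14 ≡ 6 (mod 43)
26^21 ≡ 42 (mod 43)
26^42 ≡ 1 (mod 43) ✓
So ord_43(26) = 42.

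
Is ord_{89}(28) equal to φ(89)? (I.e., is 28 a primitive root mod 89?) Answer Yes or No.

Yes

φ(89) = 89 − 1 = 88 = 2^3 · 11.
28 is a primitive root mod 89 iff 28^(φ(89)/q) ≢ 1 for every prime q | φ(89), i.e. q ∈ {2, 11}.
28^44 ≡ 88 (mod 89)  [q = 2: ≢ 1 ✓]
28^8 ≡ 39 (mod 89)  [q = 11: ≢ 1 ✓]
None equal 1, so ord_89(28) = 88: 28 is a primitive root.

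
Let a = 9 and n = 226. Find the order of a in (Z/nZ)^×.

By Lagrange's theorem, ord_226(9) divides φ(226) = φ(2)·φ(113) = 1·112 = 112 = 2^4 · 7.
Divisors of 112: 1, 2, 4, 7, 8, 14, 16, 28, 56, 112.
Evaluate successive powers at the divisors of 112:
9^1 ≡ 9 (mod 226)
9^2 ≡ 81 (mod 226)
9^4 ≡ 7 (mod 226)
9^7 ≡ 131 (mod 226)
9^8 ≡ 49 (mod 226)
9^14 ≡ 211 (mod 226)
9^16 ≡ 141 (mod 226)
9^28 ≡ 225 (mod 226)
9^56 ≡ 1 (mod 226) ✓
Therefore the multiplicative order of 9 modulo 226 is 56.

56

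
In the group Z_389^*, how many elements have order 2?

φ(389) = 389 − 1 = 388 = 2^2 · 97.
In a cyclic group of order 388, there are φ(d) elements of order d for each divisor d of 388, and zero for non-divisors.
2 | 388, and φ(2) = 2 − 1 = 1.

1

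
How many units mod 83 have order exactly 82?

40

φ(83) = 83 − 1 = 82 = 2 · 41.
Since (Z/83Z)^× is cyclic of order 82, the number of elements of order d is φ(d) when d | 82 and 0 otherwise.
82 = 2 · 41 divides 82, and φ(82) = 40.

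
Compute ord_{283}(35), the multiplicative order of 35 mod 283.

282

Since 35 ∈ (Z/283Z)^×, its order divides φ(283) = 283 − 1 = 282 = 2 · 3 · 47.
Divisors of 282: 1, 2, 3, 6, 47, 94, 141, 282.
Compute 35^d (mod 283) for the divisors d until we hit 1:
35^1 ≡ 35 (mod 283)
35^2 ≡ 93 (mod 283)
35^3 ≡ 142 (mod 283)
35^6 ≡ 71 (mod 283)
35^47 ≡ 239 (mod 283)
35^94 ≡ 238 (mod 283)
35^141 ≡ 282 (mod 283)
35^282 ≡ 1 (mod 283) ✓
The smallest such exponent is 282, so the order of 35 is 282.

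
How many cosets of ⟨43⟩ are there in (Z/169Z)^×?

By Lagrange's theorem, ord_169(43) divides φ(169) = φ(13^2) = 13·(13−1) = 156 = 2^2 · 3 · 13.
Divisors of 156: 1, 2, 3, 4, 6, 12, 13, 26, 39, 52, 78, 156.
Check 43^d mod 169 for each divisor in increasing order:
43^1 ≡ 43 (mod 169)
43^2 ≡ 159 (mod 169)
43^3 ≡ 77 (mod 169)
43^4 ≡ 100 (mod 169)
43^6 ≡ 14 (mod 169)
43^12 ≡ 27 (mod 169)
43^13 ≡ 147 (mod 169)
43^26 ≡ 146 (mod 169)
43^39 ≡ 168 (mod 169)
43^52 ≡ 22 (mod 169)
43^78 ≡ 1 (mod 169) ✓
Thus |⟨43⟩| = ord(43) = 78.
Index = |(Z/169Z)^×| / |⟨43⟩| = 156 / 78 = 2.

2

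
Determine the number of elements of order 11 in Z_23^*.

10

φ(23) = 23 − 1 = 22 = 2 · 11.
In a cyclic group of order 22, there are φ(d) elements of order d for each divisor d of 22, and zero for non-divisors.
11 | 22, and φ(11) = 11 − 1 = 10.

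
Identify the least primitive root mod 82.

7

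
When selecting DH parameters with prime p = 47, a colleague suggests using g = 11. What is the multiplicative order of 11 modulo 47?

46

ord(11) | φ(47) = 47 − 1 = 46 = 2 · 23.
Divisors of 46: 1, 2, 23, 46.
Evaluate successive powers at the divisors of 46:
11^1 ≡ 11
11^2 ≡ 27
11^23 ≡ 46
11^46 ≡ 1
The smallest such exponent is 46, so the order of 11 is 46.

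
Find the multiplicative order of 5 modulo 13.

By Lagrange's theorem, ord_13(5) divides φ(13) = 13 − 1 = 12 = 2^2 · 3.
Divisors of 12: 1, 2, 3, 4, 6, 12.
Check 5^d mod 13 for each divisor in increasing order:
5^1 ≡ 5 (mod 13)
5^2 ≡ 12 (mod 13)
5^3 ≡ 8 (mod 13)
5^4 ≡ 1 (mod 13) ✓
The smallest such exponent is 4, so the order of 5 is 4.

4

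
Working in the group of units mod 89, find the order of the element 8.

11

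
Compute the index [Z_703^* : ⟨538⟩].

The order of 538 must divide φ(703) = φ(19·37) = (19−1)·(37−1) = 18·36 = 648 = 2^3 · 3^4.
Divisors of 648: 1, 2, 3, 4, 6, 8, 9, 12, 18, 24, 27, 36, 54, 72, 81, 108, 162, 216, 324, 648.
Test each divisor d:
538^1 ≡ 538 (mod 703)
538^2 ≡ 511 (mod 703)
538^3 ≡ 45 (mod 703)
538^4 ≡ 308 (mod 703)
538^6 ≡ 619 (mod 703)
538^8 ≡ 662 (mod 703)
538^9 ≡ 438 (mod 703)
538^12 ≡ 26 (mod 703)
538^18 ≡ 628 (mod 703)
538^24 ≡ 676 (mod 703)
538^27 ≡ 191 (mod 703)
538^36 ≡ 1 (mod 703) ✓
The order of 538 is 36, so the subgroup it generates has 36 elements.
Index = |(Z/703Z)^×| / |⟨538⟩| = 648 / 36 = 18.

18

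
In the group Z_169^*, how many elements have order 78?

24

φ(169) = φ(13^2) = 13·(13−1) = 156 = 2^2 · 3 · 13.
Since (Z/169Z)^× is cyclic of order 156, the number of elements of order d is φ(d) when d | 156 and 0 otherwise.
78 = 2 · 3 · 13 divides 156, and φ(78) = 24.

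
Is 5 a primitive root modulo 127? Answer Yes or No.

φ(127) = 127 − 1 = 126 = 2 · 3^2 · 7.
5 is a primitive root mod 127 iff 5^(φ(127)/q) ≢ 1 for every prime q | φ(127), i.e. q ∈ {2, 3, 7}.
5^63 ≡ 126 (mod 127)  [q = 2: ≢ 1 ✓]
5^42 ≡ 1 (mod 127)  [q = 3: ≡ 1 ✗]
5^18 ≡ 64 (mod 127)  [q = 7: ≢ 1 ✓]
5^42 ≡ 1 shows ord(5) | 42, strictly less than φ(127); not a primitive root.

No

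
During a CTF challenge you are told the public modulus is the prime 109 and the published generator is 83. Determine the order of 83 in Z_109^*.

54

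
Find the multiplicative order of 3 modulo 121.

5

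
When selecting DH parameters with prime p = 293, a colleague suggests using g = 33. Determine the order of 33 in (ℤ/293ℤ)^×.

The order of 33 must divide φ(293) = 293 − 1 = 292 = 2^2 · 73.
Divisors of 292: 1, 2, 4, 73, 146, 292.
Evaluate successive powers at the divisors of 292:
33^1 ≡ 33 (mod 293)
33^2 ≡ 210 (mod 293)
33^4 ≡ 150 (mod 293)
33^73 ≡ 1 (mod 293) ✓
So ord_293(33) = 73.

73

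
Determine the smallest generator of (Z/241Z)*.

φ(241) = 241 − 1 = 240 = 2^4 · 3 · 5.
Test candidates g = 2, 3, … against the prime factors q ∈ {2, 3, 5} of φ(241): g is a generator iff g^(240/q) ≢ 1 for every such q.
g = 2: 2^120 ≡ 1 — hits 1, so not a primitive root.
g = 3: 3^120 ≡ 1 — hits 1, so not a primitive root.
g = 4: 4^120 ≡ 1 — hits 1, so not a primitive root.
g = 5: 5^120 ≡ 1 — hits 1, so not a primitive root.
g = 6: 6^120 ≡ 1 — hits 1, so not a primitive root.
g = 7: 7^120 ≡ 240; 7^80 ≡ 15; 7^48 ≡ 91 — none is 1, so 7 is a primitive root.
So 7 is the smallest generator of (Z/241Z)^×.

7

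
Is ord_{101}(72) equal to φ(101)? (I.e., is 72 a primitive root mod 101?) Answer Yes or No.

φ(101) = 101 − 1 = 100 = 2^2 · 5^2.
It suffices to check that the order of 72 is not a proper divisor of 100: compute 72^(100/q) for q ∈ {2, 5}.
72^50 ≡ 100 (mod 101)  [q = 2: ≢ 1 ✓]
72^20 ≡ 95 (mod 101)  [q = 5: ≢ 1 ✓]
None equal 1, so ord_101(72) = 100: 72 is a primitive root.

Yes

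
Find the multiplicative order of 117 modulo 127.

Since 117 ∈ (Z/127Z)^×, its order divides φ(127) = 127 − 1 = 126 = 2 · 3^2 · 7.
Divisors of 126: 1, 2, 3, 6, 7, 9, 14, 18, 21, 42, 63, 126.
Check 117^d mod 127 for each divisor in increasing order:
117^1 ≡ 117 (mod 127)
117^2 ≡ 100 (mod 127)
117^3 ≡ 16 (mod 127)
117^6 ≡ 2 (mod 127)
117^7 ≡ 107 (mod 127)
117^9 ≡ 32 (mod 127)
117^14 ≡ 19 (mod 127)
117^18 ≡ 8 (mod 127)
117^21 ≡ 1 (mod 127) ✓
So ord_127(117) = 21.

21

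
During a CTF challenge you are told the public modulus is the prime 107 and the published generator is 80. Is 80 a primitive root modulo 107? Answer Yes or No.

φ(107) = 107 − 1 = 106 = 2 · 53.
80 is a primitive root mod 107 iff 80^(φ(107)/q) ≢ 1 for every prime q | φ(107), i.e. q ∈ {2, 53}.
80^53 ≡ 106 (mod 107)  [q = 2: ≢ 1 ✓]
80^2 ≡ 87 (mod 107)  [q = 53: ≢ 1 ✓]
Every test exponent gives a nontrivial residue, hence 80 generates the full group.

Yes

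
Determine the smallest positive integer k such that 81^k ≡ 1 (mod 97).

12

Since 81 ∈ (Z/97Z)^×, its order divides φ(97) = 97 − 1 = 96 = 2^5 · 3.
Divisors of 96: 1, 2, 3, 4, 6, 8, 12, 16, 24, 32, 48, 96.
Evaluate successive powers at the divisors of 96:
81^1 ≡ 81
81^2 ≡ 62
81^3 ≡ 75
81^4 ≡ 61
81^6 ≡ 96
81^8 ≡ 35
81^12 ≡ 1
So ord_97(81) = 12.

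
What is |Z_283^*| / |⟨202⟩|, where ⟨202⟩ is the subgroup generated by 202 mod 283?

1

ord(202) | φ(283) = 283 − 1 = 282 = 2 · 3 · 47.
Divisors of 282: 1, 2, 3, 6, 47, 94, 141, 282.
Check 202^d mod 283 for each divisor in increasing order:
202^1 ≡ 202 (mod 283)
202^2 ≡ 52 (mod 283)
202^3 ≡ 33 (mod 283)
202^6 ≡ 240 (mod 283)
202^47 ≡ 239 (mod 283)
202^94 ≡ 238 (mod 283)
202^141 ≡ 282 (mod 283)
202^282 ≡ 1 (mod 283) ✓
The order of 202 is 282, so the subgroup it generates has 282 elements.
[(Z/283Z)^× : ⟨202⟩] = 282/282 = 1.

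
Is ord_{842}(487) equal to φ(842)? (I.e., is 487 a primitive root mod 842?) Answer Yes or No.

Yes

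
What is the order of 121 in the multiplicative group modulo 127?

63

The order of 121 must divide φ(127) = 127 − 1 = 126 = 2 · 3^2 · 7.
Divisors of 126: 1, 2, 3, 6, 7, 9, 14, 18, 21, 42, 63, 126.
Test each divisor d:
121^1 ≡ 121 (mod 127)
121^2 ≡ 36 (mod 127)
121^3 ≡ 38 (mod 127)
121^6 ≡ 47 (mod 127)
121^7 ≡ 99 (mod 127)
121^9 ≡ 8 (mod 127)
121^14 ≡ 22 (mod 127)
121^18 ≡ 64 (mod 127)
121^21 ≡ 19 (mod 127)
121^42 ≡ 107 (mod 127)
121^63 ≡ 1 (mod 127) ✓
So ord_127(121) = 63.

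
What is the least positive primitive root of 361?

2

φ(361) = φ(19^2) = 19·(19−1) = 342 = 2 · 3^2 · 19.
Test candidates g = 2, 3, … against the prime factors q ∈ {2, 3, 19} of φ(361): g is a generator iff g^(342/q) ≢ 1 for every such q.
g = 2: 2^171 ≡ 360; 2^114 ≡ 292; 2^18 ≡ 58 — none is 1, so 2 is a primitive root.
Hence the least primitive root of 361 is 2.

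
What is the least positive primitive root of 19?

φ(19) = 19 − 1 = 18 = 2 · 3^2.
g is a primitive root iff g^(18/q) ≢ 1 (mod 19) for each prime q ∈ {2, 3}.
g = 2: 2^9 ≡ 18; 2^6 ≡ 7 — none is 1, so 2 is a primitive root.
The smallest primitive root modulo 19 is 2.

2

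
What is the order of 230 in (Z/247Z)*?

18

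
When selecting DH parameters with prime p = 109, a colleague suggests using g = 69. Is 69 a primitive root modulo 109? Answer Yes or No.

Yes

φ(109) = 109 − 1 = 108 = 2^2 · 3^3.
It suffices to check that the order of 69 is not a proper divisor of 108: compute 69^(108/q) for q ∈ {2, 3}.
69^54 ≡ 108 (mod 109)  [q = 2: ≢ 1 ✓]
69^36 ≡ 63 (mod 109)  [q = 3: ≢ 1 ✓]
All checks pass, so 69 has order 108 and is a primitive root modulo 109.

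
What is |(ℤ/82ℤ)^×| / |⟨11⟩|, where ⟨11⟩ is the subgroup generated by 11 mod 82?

1

By Lagrange's theorem, ord_82(11) divides φ(82) = φ(2)·φ(41) = 1·40 = 40 = 2^3 · 5.
Divisors of 40: 1, 2, 4, 5, 8, 10, 20, 40.
Evaluate successive powers at the divisors of 40:
11^1 ≡ 11 (mod 82)
11^2 ≡ 39 (mod 82)
11^4 ≡ 45 (mod 82)
11^5 ≡ 3 (mod 82)
11^8 ≡ 57 (mod 82)
11^10 ≡ 9 (mod 82)
11^20 ≡ 81 (mod 82)
11^40 ≡ 1 (mod 82) ✓
So ord_82(11) = 40, hence |⟨11⟩| = 40.
Index = |(Z/82Z)^×| / |⟨11⟩| = 40 / 40 = 1.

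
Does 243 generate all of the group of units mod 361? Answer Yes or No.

φ(361) = φ(19^2) = 19·(19−1) = 342 = 2 · 3^2 · 19.
An element g generates (Z/361Z)^× iff g^(342/q) ≢ 1 (mod 361) for each prime q ∈ {2, 3, 19}.
243^171 ≡ 360 (mod 361)  [q = 2: ≢ 1 ✓]
243^114 ≡ 68 (mod 361)  [q = 3: ≢ 1 ✓]
243^18 ≡ 267 (mod 361)  [q = 19: ≢ 1 ✓]
None equal 1, so ord_361(243) = 342: 243 is a primitive root.

Yes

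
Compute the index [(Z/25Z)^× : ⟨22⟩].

1

By Lagrange's theorem, ord_25(22) divides φ(25) = φ(5^2) = 5·(5−1) = 20 = 2^2 · 5.
Divisors of 20: 1, 2, 4, 5, 10, 20.
Check 22^d mod 25 for each divisor in increasing order:
22^1 ≡ 22 (mod 25)
22^2 ≡ 9 (mod 25)
22^4 ≡ 6 (mod 25)
22^5 ≡ 7 (mod 25)
22^10 ≡ 24 (mod 25)
22^20 ≡ 1 (mod 25) ✓
The order of 22 is 20, so the subgroup it generates has 20 elements.
Index = |(Z/25Z)^×| / |⟨22⟩| = 20 / 20 = 1.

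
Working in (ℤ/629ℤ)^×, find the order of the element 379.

144

The order of 379 must divide φ(629) = φ(17·37) = (17−1)·(37−1) = 16·36 = 576 = 2^6 · 3^2.
Divisors of 576: 1, 2, 3, 4, 6, 8, 9, 12, 16, 18, 24, 32, 36, 48, 64, 72, 96, 144, 192, 288, 576.
Check 379^d mod 629 for each divisor in increasing order:
379^1 ≡ 379
379^2 ≡ 229
379^3 ≡ 618
379^4 ≡ 234
379^6 ≡ 121
379^8 ≡ 33
379^9 ≡ 556
379^12 ≡ 174
379^16 ≡ 460
379^18 ≡ 297
379^24 ≡ 84
379^32 ≡ 256
379^36 ≡ 149
379^48 ≡ 137
379^64 ≡ 120
379^72 ≡ 186
379^96 ≡ 528
379^144 ≡ 1
The smallest such exponent is 144, so the order of 379 is 144.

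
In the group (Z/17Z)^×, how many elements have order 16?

8

φ(17) = 17 − 1 = 16 = 2^4.
In a cyclic group of order 16, there are φ(d) elements of order d for each divisor d of 16, and zero for non-divisors.
16 = 2^4 divides 16, and φ(16) = 8.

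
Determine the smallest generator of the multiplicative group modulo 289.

φ(289) = φ(17^2) = 17·(17−1) = 272 = 2^4 · 17.
g is a primitive root iff g^(272/q) ≢ 1 (mod 289) for each prime q ∈ {2, 17}.
g = 2: 2^136 ≡ 1 — hits 1, so not a primitive root.
g = 3: 3^136 ≡ 288; 3^16 ≡ 171 — none is 1, so 3 is a primitive root.
Hence the least primitive root of 289 is 3.

3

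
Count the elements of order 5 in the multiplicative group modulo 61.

4

φ(61) = 61 − 1 = 60 = 2^2 · 3 · 5.
In a cyclic group of order 60, there are φ(d) elements of order d for each divisor d of 60, and zero for non-divisors.
5 | 60, and φ(5) = 5 − 1 = 4.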